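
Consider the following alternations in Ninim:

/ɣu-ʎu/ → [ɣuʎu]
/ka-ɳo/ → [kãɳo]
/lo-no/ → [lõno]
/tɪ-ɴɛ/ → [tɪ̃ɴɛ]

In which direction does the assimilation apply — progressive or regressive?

The vowel /a/ surfaces as nasalised [ã] next to the following nasal /ɳ/ — it has acquired the [+nasal] feature of its neighbour.
Likewise in the remaining data: /o/ → [õ] before /n/; /ɪ/ → [ɪ̃] before /ɴ/ — each time a vowel is nasalised next to a following nasal.
No change occurs in [ɣuʎu] because the vowel at the boundary is adjacent to an oral consonant, not a nasal (/u/ next to /ʎ/).
Because the conditioning nasal is to the right of the vowel that changes, the process is regressive (anticipatory).

regressive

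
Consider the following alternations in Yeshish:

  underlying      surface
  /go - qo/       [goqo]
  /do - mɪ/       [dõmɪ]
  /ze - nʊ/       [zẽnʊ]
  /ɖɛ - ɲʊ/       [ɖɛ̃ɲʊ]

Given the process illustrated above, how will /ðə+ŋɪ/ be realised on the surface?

The data show regressive nasality assimilation (vowel nasalisation): /o/ → [õ] before /m/; /e/ → [ẽ] before /n/; /ɛ/ → [ɛ̃] before /ɲ/ — a vowel is nasalised by an immediately following nasal consonant.
No change occurs in [goqo] because the vowel at the boundary is adjacent to an oral consonant, not a nasal (/o/ next to /q/).
The vowel /ə/ is adjacent to the following nasal /ŋ/, so it acquires [+nasal] and surfaces as [ə̃].

[ðə̃ŋɪ]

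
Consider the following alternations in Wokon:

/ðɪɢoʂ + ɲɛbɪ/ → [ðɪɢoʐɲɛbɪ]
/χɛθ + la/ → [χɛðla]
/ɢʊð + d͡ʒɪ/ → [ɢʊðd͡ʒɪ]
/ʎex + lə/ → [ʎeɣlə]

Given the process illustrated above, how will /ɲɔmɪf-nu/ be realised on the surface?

The data show regressive voicing assimilation: /ʂ/ → [ʐ] before /ɲ/; /θ/ → [ð] before /l/; /x/ → [ɣ] before /l/. In each pair only voicing changes, matching the following consonant, while place and manner stay constant.
Nothing changes in [ɢʊðd͡ʒɪ]: there the adjacent consonants already agree in voicing (/ð/ and /d͡ʒ/ are both voiced), so this form is consistent with the same rule.
The rule targets /f/ (voiceless labiodental fricative), which sits before the trigger /n/ (voiced).
A voiced labiodental fricative is [v], so the surface segment is [v].

[ɲɔmɪvnu]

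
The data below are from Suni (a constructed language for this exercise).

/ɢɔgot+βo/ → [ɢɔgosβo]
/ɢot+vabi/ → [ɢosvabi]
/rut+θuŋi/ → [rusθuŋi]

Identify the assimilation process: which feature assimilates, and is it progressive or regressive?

regressive manner assimilation

Comparing underlying and surface forms, /t/ → [s] is the alternation; the neighbouring /β/ is constant.
The change stop → fricative matches the manner of the following /β/, identifying this as manner assimilation.
Place and voice are unchanged, so the assimilation is partial, not total.
The other alternating forms pattern the same way: /t/ → [s] before /v/ (stop → fricative, matching a fricative); /t/ → [s] before /θ/ (stop → fricative, matching a fricative) — only manner changes, and always toward the following segment.
Since the segment that changes precedes the conditioning segment, the assimilation is regressive.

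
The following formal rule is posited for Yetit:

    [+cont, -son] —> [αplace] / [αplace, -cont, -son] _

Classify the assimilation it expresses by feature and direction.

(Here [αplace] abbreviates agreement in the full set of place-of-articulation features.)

The shared variable α links the value of the place features (abbreviated [place]) on the target to the same value on the neighbouring segment, so place is the feature that assimilates.
Since the environment is written before the underscore, the trigger precedes the target; the direction is progressive.

progressive place assimilation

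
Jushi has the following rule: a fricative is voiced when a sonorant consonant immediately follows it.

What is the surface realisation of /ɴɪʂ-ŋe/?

[ɴɪʐŋe]

/ʂ/ is a voiceless retroflex fricative. The following trigger /ŋ/ is voiced, so /ʂ/ must become voiced as well.
Changing only its voicing to voiced gives [ʐ] — the voiced retroflex fricative.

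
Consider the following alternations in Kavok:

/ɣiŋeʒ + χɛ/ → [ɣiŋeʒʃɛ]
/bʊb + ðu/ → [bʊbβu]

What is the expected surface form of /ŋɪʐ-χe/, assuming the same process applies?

[ŋɪʐʂe]

The data show progressive place assimilation: /χ/ → [ʃ] after /ʒ/; /ð/ → [β] after /b/. In each pair only place changes, matching the preceding consonant, while manner and voice stay constant.
/χ/ is a voiceless uvular fricative. The preceding trigger /ʐ/ is retroflex, so /χ/ must become retroflex as well.
The voiceless retroflex fricative is [ʂ], so /χ/ → [ʂ].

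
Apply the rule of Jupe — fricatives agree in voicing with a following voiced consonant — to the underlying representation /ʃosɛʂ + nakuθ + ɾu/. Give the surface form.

The rule targets /ʂ/ (voiceless retroflex fricative), which sits before the trigger /n/ (voiced).
The voiced retroflex fricative is [ʐ], so /ʂ/ → [ʐ].
At the second juncture, /θ/ likewise becomes [ð] adjacent to /ɾ/.

[ʃosɛʐnakuðɾu]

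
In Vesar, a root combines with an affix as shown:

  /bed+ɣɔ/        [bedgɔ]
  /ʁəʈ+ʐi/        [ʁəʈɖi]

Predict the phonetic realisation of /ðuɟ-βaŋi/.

The data show progressive manner assimilation: /ɣ/ → [g] after /d/; /ʐ/ → [ɖ] after /ʈ/. In each pair only manner changes, matching the preceding consonant, while place and voice stay constant.
/β/ is a voiced bilabial fricative. The preceding trigger /ɟ/ is a stop, so /β/ must become a stop as well.
The voiced bilabial stop is [b], so /β/ → [b].

[ðuɟbaŋi]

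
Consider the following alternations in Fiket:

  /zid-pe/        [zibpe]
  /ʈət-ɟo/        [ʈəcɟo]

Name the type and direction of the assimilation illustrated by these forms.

The segment that alternates is /d/, which surfaces as [b] when adjacent to /p/.
The change alveolar → bilabial matches the place of the following /p/, identifying this as place assimilation.
Manner and voice are unchanged, so the assimilation is partial, not total.
Checking the remaining alternation: /t/ → [c] before /ɟ/ (alveolar → palatal, matching palatal) — only place changes, and always toward the following segment.
Since the segment that changes precedes the conditioning segment, the assimilation is regressive.

regressive place assimilation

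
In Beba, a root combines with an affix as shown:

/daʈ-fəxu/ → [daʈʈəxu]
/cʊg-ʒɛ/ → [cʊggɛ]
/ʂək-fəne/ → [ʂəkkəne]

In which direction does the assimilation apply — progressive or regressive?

Comparing underlying and surface forms, /f/ → [ʈ] is the alternation; the neighbouring /ʈ/ is constant.
The output [ʈ] is identical to the trigger /ʈ/ — every feature (place, manner, voicing) has been copied — so this is total assimilation.
The other forms behave the same way: /ʒ/ → [g] after /g/; /f/ → [k] after /k/ — in each case the output is a copy of the preceding consonant.
The trigger is the preceding segment, so the direction is progressive (perseverative).

progressive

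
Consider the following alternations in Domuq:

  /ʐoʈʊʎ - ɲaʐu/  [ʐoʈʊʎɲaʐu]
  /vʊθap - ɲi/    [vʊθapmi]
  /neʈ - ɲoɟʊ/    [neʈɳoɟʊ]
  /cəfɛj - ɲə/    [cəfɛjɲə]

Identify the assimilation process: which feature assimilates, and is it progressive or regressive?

progressive place assimilation

The segment that alternates is /ɲ/, which surfaces as [m] when adjacent to /p/.
/ɲ/ is palatal while /p/ is bilabial; the output [m] is bilabial, matching the trigger — so the feature that spreads is place.
Manner and voice are unchanged, so the assimilation is partial, not total.
The same holds elsewhere in the data: /ɲ/ → [ɳ] after /ʈ/ (palatal → retroflex, matching retroflex) — only place changes, and always toward the preceding segment.
No alternation appears in [ʐoʈʊʎɲaʐu], [cəfɛjɲə]: there the adjacent consonants already agree in place (/ɲ/ and /ʎ/ are both palatal; /ɲ/ and /j/ are both palatal), so these forms are consistent with the same rule.
The trigger is the preceding segment, so the direction is progressive (perseverative).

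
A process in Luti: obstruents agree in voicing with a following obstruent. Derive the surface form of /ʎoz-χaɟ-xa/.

[ʎosχacxa]

The rule targets /z/ (voiced alveolar fricative), which sits before the trigger /χ/ (voiceless).
The voiceless alveolar fricative is [s], so /z/ → [s].
At the second juncture, /ɟ/ likewise becomes [c] adjacent to /x/.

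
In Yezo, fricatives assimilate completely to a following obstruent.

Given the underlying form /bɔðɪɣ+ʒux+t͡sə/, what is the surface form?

[bɔðɪʒʒut͡st͡sə]

/ɣ/ is the segment targeted by the rule; it sits immediately before /ʒ/, so it assimilates completely and surfaces as [ʒ].
The same rule applies at the second boundary: /x/ → [t͡s] next to /t͡s/.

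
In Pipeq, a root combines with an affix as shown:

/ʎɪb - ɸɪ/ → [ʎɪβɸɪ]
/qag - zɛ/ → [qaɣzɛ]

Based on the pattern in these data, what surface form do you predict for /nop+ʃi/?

[noɸʃi]

The data show regressive manner assimilation: /b/ → [β] before /ɸ/; /g/ → [ɣ] before /z/. In each pair only manner changes, matching the following consonant, while place and voice stay constant.
The rule targets /p/ (voiceless bilabial stop), which sits before the trigger /ʃ/ (fricative).
Changing only its manner to fricative gives [ɸ] — the voiceless bilabial fricative.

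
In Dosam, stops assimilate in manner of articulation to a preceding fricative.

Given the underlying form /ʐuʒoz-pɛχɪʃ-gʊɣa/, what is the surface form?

The rule targets /p/ (voiceless bilabial stop), which sits after the trigger /z/ (fricative).
A voiceless bilabial fricative is [ɸ], so the surface segment is [ɸ].
The same rule applies at the second boundary: /g/ → [ɣ] next to /ʃ/.

[ʐuʒozɸɛχɪʃɣʊɣa]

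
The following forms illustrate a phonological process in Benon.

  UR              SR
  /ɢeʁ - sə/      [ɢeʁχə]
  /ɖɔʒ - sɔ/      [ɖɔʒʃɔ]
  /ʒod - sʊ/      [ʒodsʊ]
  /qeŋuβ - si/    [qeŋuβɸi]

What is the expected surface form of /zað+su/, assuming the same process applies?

The data show progressive place assimilation: /s/ → [χ] after /ʁ/; /s/ → [ʃ] after /ʒ/; /s/ → [ɸ] after /β/. In each pair only place changes, matching the preceding consonant, while manner and voice stay constant.
Nothing changes in [ʒodsʊ]: there the adjacent consonants already agree in place (/s/ and /d/ are both alveolar), so this form is consistent with the same rule.
/s/ is a voiceless alveolar fricative. The preceding trigger /ð/ is dental, so /s/ must become dental as well.
Changing only its place to dental gives [θ] — the voiceless dental fricative.

[zaðθu]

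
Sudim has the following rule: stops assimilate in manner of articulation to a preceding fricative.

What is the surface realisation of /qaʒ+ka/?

The rule targets /k/ (voiceless velar stop), which sits after the trigger /ʒ/ (fricative).
The voiceless velar fricative is [x], so /k/ → [x].

[qaʒxa]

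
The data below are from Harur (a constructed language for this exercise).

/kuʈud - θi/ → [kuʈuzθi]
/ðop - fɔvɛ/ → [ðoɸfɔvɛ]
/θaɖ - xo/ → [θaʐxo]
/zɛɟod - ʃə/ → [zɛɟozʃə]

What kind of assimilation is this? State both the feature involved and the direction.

regressive manner assimilation

Comparing underlying and surface forms, /d/ → [z] is the alternation; the neighbouring /θ/ is constant.
/d/ is a stop while /θ/ is a fricative; the output [z] is a fricative, matching the trigger — so the feature that spreads is manner.
Place and voice are unchanged, so the assimilation is partial, not total.
Checking the remaining alternations: /p/ → [ɸ] before /f/ (stop → fricative, matching a fricative); /ɖ/ → [ʐ] before /x/ (stop → fricative, matching a fricative); /d/ → [z] before /ʃ/ (stop → fricative, matching a fricative) — only manner changes, and always toward the following segment.
Since the segment that changes precedes the conditioning segment, the assimilation is regressive.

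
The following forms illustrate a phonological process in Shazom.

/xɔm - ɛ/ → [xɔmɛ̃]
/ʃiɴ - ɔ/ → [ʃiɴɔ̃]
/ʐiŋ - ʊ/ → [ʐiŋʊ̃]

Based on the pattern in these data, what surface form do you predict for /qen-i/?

The data show progressive nasality assimilation (vowel nasalisation): /ɛ/ → [ɛ̃] after /m/; /ɔ/ → [ɔ̃] after /ɴ/; /ʊ/ → [ʊ̃] after /ŋ/ — a vowel is nasalised by an immediately preceding nasal consonant.
The vowel /i/ is adjacent to the preceding nasal /n/, so it acquires [+nasal] and surfaces as [ĩ].

[qenĩ]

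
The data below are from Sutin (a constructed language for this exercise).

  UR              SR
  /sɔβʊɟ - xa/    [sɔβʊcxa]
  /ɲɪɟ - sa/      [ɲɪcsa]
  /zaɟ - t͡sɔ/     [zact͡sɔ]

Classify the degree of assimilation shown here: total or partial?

partial assimilation

Comparing underlying and surface forms, /ɟ/ → [c] is the alternation; the neighbouring /x/ is constant.
/ɟ/ is voiced while /x/ is voiceless; the output [c] is voiceless, matching the trigger — so the feature that spreads is voicing.
Place and manner are unchanged, so the assimilation is partial, not total.
Checking the remaining alternations: /ɟ/ → [c] before /s/ (voiced → voiceless, matching voiceless); /ɟ/ → [c] before /t͡s/ (voiced → voiceless, matching voiceless) — only voicing changes, and always toward the following segment.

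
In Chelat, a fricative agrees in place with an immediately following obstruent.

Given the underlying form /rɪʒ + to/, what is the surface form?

/ʒ/ is a voiced postalveolar fricative. The following trigger /t/ is alveolar, so /ʒ/ must become alveolar as well.
A voiced alveolar fricative is [z], so the surface segment is [z].

[rɪzto]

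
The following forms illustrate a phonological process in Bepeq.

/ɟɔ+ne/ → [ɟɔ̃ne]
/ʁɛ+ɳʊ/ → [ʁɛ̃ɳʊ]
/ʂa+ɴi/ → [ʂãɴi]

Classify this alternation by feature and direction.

regressive nasality assimilation (vowel nasalisation)

The vowel /ɔ/ surfaces as nasalised [ɔ̃] next to the following nasal /n/ — it has acquired the [+nasal] feature of its neighbour.
The other forms show the same pattern: /ɛ/ → [ɛ̃] before /ɳ/; /a/ → [ã] before /ɴ/ — each time a vowel is nasalised next to a following nasal.
Because the conditioning nasal is to the right of the vowel that changes, the process is regressive (anticipatory).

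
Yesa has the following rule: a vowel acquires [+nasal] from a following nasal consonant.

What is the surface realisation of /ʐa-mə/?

The vowel /a/ is adjacent to the following nasal /m/, so it acquires [+nasal] and surfaces as [ã].

[ʐãmə]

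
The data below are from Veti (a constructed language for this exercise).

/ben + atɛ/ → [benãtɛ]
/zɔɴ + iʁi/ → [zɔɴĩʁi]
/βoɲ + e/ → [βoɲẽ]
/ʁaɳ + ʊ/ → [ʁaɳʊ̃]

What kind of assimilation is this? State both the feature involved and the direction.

progressive nasality assimilation (vowel nasalisation)

The vowel /a/ surfaces as nasalised [ã] next to the preceding nasal /n/ — it has acquired the [+nasal] feature of its neighbour.
Likewise in the remaining data: /i/ → [ĩ] after /ɴ/; /e/ → [ẽ] after /ɲ/; /ʊ/ → [ʊ̃] after /ɳ/ — each time a vowel is nasalised next to a preceding nasal.
Because the conditioning nasal is to the left of the vowel that changes, the process is progressive (perseverative).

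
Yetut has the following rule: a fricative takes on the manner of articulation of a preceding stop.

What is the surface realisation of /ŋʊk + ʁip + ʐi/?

[ŋʊkɢipɖi]

/ʁ/ is a voiced uvular fricative. The preceding trigger /k/ is a stop, so /ʁ/ must become a stop as well.
A voiced uvular stop is [ɢ], so the surface segment is [ɢ].
The same rule applies at the second boundary: /ʐ/ → [ɖ] next to /p/.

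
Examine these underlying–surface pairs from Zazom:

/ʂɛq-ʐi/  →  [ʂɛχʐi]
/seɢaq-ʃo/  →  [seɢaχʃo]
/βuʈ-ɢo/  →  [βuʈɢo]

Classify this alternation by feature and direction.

regressive manner assimilation

Underlying /q/ is realised as [χ] next to /ʐ/; /ʐ/ itself does not change.
/q/ is a stop while /ʐ/ is a fricative; the output [χ] is a fricative, matching the trigger — so the feature that spreads is manner.
Place and voice are unchanged, so the assimilation is partial, not total.
The same holds elsewhere in the data: /q/ → [χ] before /ʃ/ (stop → fricative, matching a fricative) — only manner changes, and always toward the following segment.
No alternation appears in [βuʈɢo]: there the adjacent consonants already agree in manner (/ʈ/ and /ɢ/ are both stops), so this form is consistent with the same rule.
Since the segment that changes precedes the conditioning segment, the assimilation is regressive.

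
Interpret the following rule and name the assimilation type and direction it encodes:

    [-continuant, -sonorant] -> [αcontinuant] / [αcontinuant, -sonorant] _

progressive manner assimilation

The shared variable α links the value of [continuant] on the target to that of the neighbouring obstruent. [continuant] distinguishes stops from fricatives — a manner-of-articulation feature — so this is manner assimilation.
The conditioning segment sits to the left of the focus bar, meaning the trigger precedes the segment that changes — progressive assimilation.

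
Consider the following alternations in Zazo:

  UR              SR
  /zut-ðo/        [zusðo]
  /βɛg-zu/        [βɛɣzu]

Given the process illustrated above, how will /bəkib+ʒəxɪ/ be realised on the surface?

[bəkiβʒəxɪ]

The data show regressive manner assimilation: /t/ → [s] before /ð/; /g/ → [ɣ] before /z/. In each pair only manner changes, matching the following consonant, while place and voice stay constant.
The rule targets /b/ (voiced bilabial stop), which sits before the trigger /ʒ/ (fricative).
A voiced bilabial fricative is [β], so the surface segment is [β].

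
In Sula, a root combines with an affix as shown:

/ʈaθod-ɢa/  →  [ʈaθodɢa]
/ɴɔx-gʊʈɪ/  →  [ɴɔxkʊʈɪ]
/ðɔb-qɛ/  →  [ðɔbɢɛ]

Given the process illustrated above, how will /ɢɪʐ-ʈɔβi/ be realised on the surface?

The data show progressive voicing assimilation: /g/ → [k] after /x/; /q/ → [ɢ] after /b/. In each pair only voicing changes, matching the preceding consonant, while place and manner stay constant.
Nothing changes in [ʈaθodɢa]: there the adjacent consonants already agree in voicing (/ɢ/ and /d/ are both voiced), so this form is consistent with the same rule.
The rule targets /ʈ/ (voiceless retroflex stop), which sits after the trigger /ʐ/ (voiced).
The voiced retroflex stop is [ɖ], so /ʈ/ → [ɖ].

[ɢɪʐɖɔβi]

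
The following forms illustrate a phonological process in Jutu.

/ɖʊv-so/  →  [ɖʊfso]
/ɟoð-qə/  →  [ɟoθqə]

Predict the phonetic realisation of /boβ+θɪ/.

[boɸθɪ]

The data show regressive voicing assimilation: /v/ → [f] before /s/; /ð/ → [θ] before /q/. In each pair only voicing changes, matching the following consonant, while place and manner stay constant.
/β/ is a voiced bilabial fricative. The following trigger /θ/ is voiceless, so /β/ must become voiceless as well.
A voiceless bilabial fricative is [ɸ], so the surface segment is [ɸ].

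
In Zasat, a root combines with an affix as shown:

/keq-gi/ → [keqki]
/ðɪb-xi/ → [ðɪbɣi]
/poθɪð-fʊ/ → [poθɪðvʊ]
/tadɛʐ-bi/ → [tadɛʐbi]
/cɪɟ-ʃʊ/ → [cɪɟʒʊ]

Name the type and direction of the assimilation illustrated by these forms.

progressive voicing assimilation

Underlying /g/ is realised as [k] next to /q/; /q/ itself does not change.
/g/ is voiced while /q/ is voiceless; the output [k] is voiceless, matching the trigger — so the feature that spreads is voicing.
Place and manner are unchanged, so the assimilation is partial, not total.
The other alternating forms pattern the same way: /x/ → [ɣ] after /b/ (voiceless → voiced, matching voiced); /f/ → [v] after /ð/ (voiceless → voiced, matching voiced); /ʃ/ → [ʒ] after /ɟ/ (voiceless → voiced, matching voiced) — only voicing changes, and always toward the preceding segment.
Nothing changes in [tadɛʐbi]: there the adjacent consonants already agree in voicing (/b/ and /ʐ/ are both voiced), so this form is consistent with the same rule.
Since the segment that changes follows the conditioning segment, the assimilation is progressive.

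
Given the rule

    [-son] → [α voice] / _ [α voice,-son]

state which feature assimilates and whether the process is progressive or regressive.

The rule copies [voice] from the environment onto the target, so the assimilating feature is voicing.
The conditioning segment sits to the right of the focus bar, meaning the trigger follows the segment that changes — regressive assimilation.

regressive voicing assimilation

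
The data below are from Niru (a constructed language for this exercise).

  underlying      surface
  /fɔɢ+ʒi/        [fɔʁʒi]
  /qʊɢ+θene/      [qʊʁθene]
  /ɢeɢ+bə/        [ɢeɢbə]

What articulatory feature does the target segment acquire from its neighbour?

manner

The segment that alternates is /ɢ/, which surfaces as [ʁ] when adjacent to /ʒ/.
The change stop → fricative matches the manner of the following /ʒ/, identifying this as manner assimilation.
The same holds elsewhere in the data: /ɢ/ → [ʁ] before /θ/ (stop → fricative, matching a fricative) — only manner changes, and always toward the following segment.
Nothing changes in [ɢeɢbə]: there the adjacent consonants already agree in manner (/ɢ/ and /b/ are both stops), so this form is consistent with the same rule.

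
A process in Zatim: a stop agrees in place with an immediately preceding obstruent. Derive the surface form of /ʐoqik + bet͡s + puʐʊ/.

The rule targets /b/ (voiced bilabial stop), which sits after the trigger /k/ (velar).
The voiced velar stop is [g], so /b/ → [g].
The same rule applies at the second boundary: /p/ → [t] next to /t͡s/.

[ʐoqikget͡stuʐʊ]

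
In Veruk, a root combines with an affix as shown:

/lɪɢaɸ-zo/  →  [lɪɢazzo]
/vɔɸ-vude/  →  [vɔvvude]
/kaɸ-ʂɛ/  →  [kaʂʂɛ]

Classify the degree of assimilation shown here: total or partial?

total assimilation

Underlying /ɸ/ is realised as [z] next to /z/; /z/ itself does not change.
The output [z] is identical to the trigger /z/ — every feature (place, manner, voicing) has been copied — so this is total assimilation.
The remaining alternations confirm this: /ɸ/ → [v] before /v/; /ɸ/ → [ʂ] before /ʂ/ — in each case the output is a copy of the following consonant.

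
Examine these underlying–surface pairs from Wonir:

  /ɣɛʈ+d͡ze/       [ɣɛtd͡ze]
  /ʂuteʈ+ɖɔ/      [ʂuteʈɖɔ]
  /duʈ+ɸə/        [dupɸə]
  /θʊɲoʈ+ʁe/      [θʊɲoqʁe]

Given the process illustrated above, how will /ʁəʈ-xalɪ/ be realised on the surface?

[ʁəkxalɪ]

The data show regressive place assimilation: /ʈ/ → [t] before /d͡z/; /ʈ/ → [p] before /ɸ/; /ʈ/ → [q] before /ʁ/. In each pair only place changes, matching the following consonant, while manner and voice stay constant.
Nothing changes in [ʂuteʈɖɔ]: there the adjacent consonants already agree in place (/ʈ/ and /ɖ/ are both retroflex), so this form is consistent with the same rule.
/ʈ/ is a voiceless retroflex stop. The following trigger /x/ is velar, so /ʈ/ must become velar as well.
The voiceless velar stop is [k], so /ʈ/ → [k].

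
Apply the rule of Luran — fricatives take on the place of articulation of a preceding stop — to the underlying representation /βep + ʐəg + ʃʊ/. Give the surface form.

[βepβəgxʊ]

/ʐ/ is a voiced retroflex fricative. The preceding trigger /p/ is bilabial, so /ʐ/ must become bilabial as well.
The voiced bilabial fricative is [β], so /ʐ/ → [β].
The same rule applies at the second boundary: /ʃ/ → [x] next to /g/.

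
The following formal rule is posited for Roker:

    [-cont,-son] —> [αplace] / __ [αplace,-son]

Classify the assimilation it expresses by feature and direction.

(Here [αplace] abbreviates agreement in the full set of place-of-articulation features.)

regressive place assimilation

The shared variable α links the value of the place features (abbreviated [place]) on the target to the same value on the neighbouring segment, so place is the feature that assimilates.
Since the environment is written after the underscore, the trigger follows the target; the direction is regressive.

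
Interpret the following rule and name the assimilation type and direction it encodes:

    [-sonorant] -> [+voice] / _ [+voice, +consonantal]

The target ([-sonorant], obstruents) acquires [+voice] next to a voiced consonant ([+voice, +consonantal]) — it takes on the voicing of its neighbour, so the feature that spreads is voicing.
Since the environment is written after the underscore, the trigger follows the target; the direction is regressive.

regressive voicing assimilation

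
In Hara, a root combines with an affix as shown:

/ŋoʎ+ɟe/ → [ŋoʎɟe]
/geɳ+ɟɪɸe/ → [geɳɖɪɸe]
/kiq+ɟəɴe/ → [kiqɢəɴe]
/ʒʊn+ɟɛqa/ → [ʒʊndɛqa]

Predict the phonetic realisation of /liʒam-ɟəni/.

[liʒambəni]

The data show progressive place assimilation: /ɟ/ → [ɖ] after /ɳ/; /ɟ/ → [ɢ] after /q/; /ɟ/ → [d] after /n/. In each pair only place changes, matching the preceding consonant, while manner and voice stay constant.
No alternation appears in [ŋoʎɟe]: there the adjacent consonants already agree in place (/ɟ/ and /ʎ/ are both palatal), so this form is consistent with the same rule.
The rule targets /ɟ/ (voiced palatal stop), which sits after the trigger /m/ (bilabial).
The voiced bilabial stop is [b], so /ɟ/ → [b].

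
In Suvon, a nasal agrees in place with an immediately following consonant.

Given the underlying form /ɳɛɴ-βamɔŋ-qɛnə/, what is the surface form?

[ɳɛmβamɔɴqɛnə]

/ɴ/ is a voiced uvular nasal. The following trigger /β/ is bilabial, so /ɴ/ must become bilabial as well.
A voiced bilabial nasal is [m], so the surface segment is [m].
The same rule applies at the second boundary: /ŋ/ → [ɴ] next to /q/.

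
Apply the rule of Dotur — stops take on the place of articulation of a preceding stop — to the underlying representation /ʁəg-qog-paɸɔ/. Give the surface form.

[ʁəgkogkaɸɔ]

The rule targets /q/ (voiceless uvular stop), which sits after the trigger /g/ (velar).
The voiceless velar stop is [k], so /q/ → [k].
The same rule applies at the second boundary: /p/ → [k] next to /g/.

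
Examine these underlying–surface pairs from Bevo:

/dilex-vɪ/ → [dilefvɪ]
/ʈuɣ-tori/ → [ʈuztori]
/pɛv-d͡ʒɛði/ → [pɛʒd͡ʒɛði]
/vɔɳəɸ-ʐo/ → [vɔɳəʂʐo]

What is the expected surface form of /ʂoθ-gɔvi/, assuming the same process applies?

[ʂoxgɔvi]

The data show regressive place assimilation: /x/ → [f] before /v/; /ɣ/ → [z] before /t/; /v/ → [ʒ] before /d͡ʒ/; /ɸ/ → [ʂ] before /ʐ/. In each pair only place changes, matching the following consonant, while manner and voice stay constant.
/θ/ is a voiceless dental fricative. The following trigger /g/ is velar, so /θ/ must become velar as well.
The voiceless velar fricative is [x], so /θ/ → [x].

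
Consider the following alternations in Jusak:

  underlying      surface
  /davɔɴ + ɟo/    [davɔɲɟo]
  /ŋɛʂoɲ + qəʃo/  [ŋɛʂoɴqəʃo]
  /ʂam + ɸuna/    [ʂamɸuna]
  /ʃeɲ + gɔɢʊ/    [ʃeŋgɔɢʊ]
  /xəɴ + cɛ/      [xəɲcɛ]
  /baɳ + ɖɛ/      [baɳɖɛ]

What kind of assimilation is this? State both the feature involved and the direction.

Comparing underlying and surface forms, /ɴ/ → [ɲ] is the alternation; the neighbouring /ɟ/ is constant.
/ɴ/ is uvular while /ɟ/ is palatal; the output [ɲ] is palatal, matching the trigger — so the feature that spreads is place.
Manner and voice are unchanged, so the assimilation is partial, not total.
The other alternating forms pattern the same way: /ɲ/ → [ɴ] before /q/ (palatal → uvular, matching uvular); /ɲ/ → [ŋ] before /g/ (palatal → velar, matching velar); /ɴ/ → [ɲ] before /c/ (uvular → palatal, matching palatal) — only place changes, and always toward the following segment.
No alternation appears in [ʂamɸuna], [baɳɖɛ]: there the adjacent consonants already agree in place (/m/ and /ɸ/ are both bilabial; /ɳ/ and /ɖ/ are both retroflex), so these forms are consistent with the same rule.
Since the segment that changes precedes the conditioning segment, the assimilation is regressive.

regressive place assimilation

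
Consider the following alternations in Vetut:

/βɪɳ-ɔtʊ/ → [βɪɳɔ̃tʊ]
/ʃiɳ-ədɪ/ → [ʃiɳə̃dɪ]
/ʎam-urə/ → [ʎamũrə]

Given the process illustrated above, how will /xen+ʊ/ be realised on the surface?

The data show progressive nasality assimilation (vowel nasalisation): /ɔ/ → [ɔ̃] after /ɳ/; /ə/ → [ə̃] after /ɳ/; /u/ → [ũ] after /m/ — a vowel is nasalised by an immediately preceding nasal consonant.
/ʊ/ sits next to the nasal /n/ and is therefore nasalised to [ʊ̃].

[xenʊ̃]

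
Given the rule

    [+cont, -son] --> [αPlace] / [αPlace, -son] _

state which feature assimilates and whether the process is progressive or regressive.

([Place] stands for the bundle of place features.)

The shared variable α links the value of the place features (abbreviated [Place]) on the target to the same value on the neighbouring segment, so place is the feature that assimilates.
Since the environment is written before the underscore, the trigger precedes the target; the direction is progressive.

progressive place assimilation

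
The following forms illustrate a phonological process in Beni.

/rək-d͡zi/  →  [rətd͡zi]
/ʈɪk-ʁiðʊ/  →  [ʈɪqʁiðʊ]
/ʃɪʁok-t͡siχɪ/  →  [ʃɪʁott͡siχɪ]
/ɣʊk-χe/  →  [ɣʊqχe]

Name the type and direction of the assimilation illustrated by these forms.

regressive place assimilation

The segment that alternates is /k/, which surfaces as [t] when adjacent to /d͡z/.
/k/ is velar while /d͡z/ is alveolar; the output [t] is alveolar, matching the trigger — so the feature that spreads is place.
Manner and voice are unchanged, so the assimilation is partial, not total.
The other alternating forms pattern the same way: /k/ → [q] before /ʁ/ (velar → uvular, matching uvular); /k/ → [t] before /t͡s/ (velar → alveolar, matching alveolar); /k/ → [q] before /χ/ (velar → uvular, matching uvular) — only place changes, and always toward the following segment.
The trigger is the following segment, so the direction is regressive (anticipatory).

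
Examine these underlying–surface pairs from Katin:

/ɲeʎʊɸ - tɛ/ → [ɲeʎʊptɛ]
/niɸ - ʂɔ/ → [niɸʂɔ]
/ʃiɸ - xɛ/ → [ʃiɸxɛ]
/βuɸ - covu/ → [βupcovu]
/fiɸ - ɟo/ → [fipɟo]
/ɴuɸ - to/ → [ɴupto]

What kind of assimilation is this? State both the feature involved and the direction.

regressive manner assimilation

Underlying /ɸ/ is realised as [p] next to /t/; /t/ itself does not change.
/ɸ/ is a fricative while /t/ is a stop; the output [p] is a stop, matching the trigger — so the feature that spreads is manner.
Place and voice are unchanged, so the assimilation is partial, not total.
The other alternating forms pattern the same way: /ɸ/ → [p] before /c/ (fricative → stop, matching a stop); /ɸ/ → [p] before /ɟ/ (fricative → stop, matching a stop) — only manner changes, and always toward the following segment.
Nothing changes in [niɸʂɔ], [ʃiɸxɛ]: there the adjacent consonants already agree in manner (/ɸ/ and /ʂ/ are both fricatives; /ɸ/ and /x/ are both fricatives), so these forms are consistent with the same rule.
Since the segment that changes precedes the conditioning segment, the assimilation is regressive.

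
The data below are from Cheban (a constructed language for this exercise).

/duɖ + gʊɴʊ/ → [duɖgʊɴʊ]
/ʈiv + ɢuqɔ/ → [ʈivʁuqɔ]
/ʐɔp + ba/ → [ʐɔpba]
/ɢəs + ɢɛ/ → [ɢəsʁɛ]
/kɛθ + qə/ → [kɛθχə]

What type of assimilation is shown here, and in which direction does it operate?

Comparing underlying and surface forms, /ɢ/ → [ʁ] is the alternation; the neighbouring /v/ is constant.
The change stop → fricative matches the manner of the preceding /v/, identifying this as manner assimilation.
Place and voice are unchanged, so the assimilation is partial, not total.
The same holds elsewhere in the data: /ɢ/ → [ʁ] after /s/ (stop → fricative, matching a fricative); /q/ → [χ] after /θ/ (stop → fricative, matching a fricative) — only manner changes, and always toward the preceding segment.
No alternation appears in [duɖgʊɴʊ], [ʐɔpba]: there the adjacent consonants already agree in manner (/g/ and /ɖ/ are both stops; /b/ and /p/ are both stops), so these forms are consistent with the same rule.
The trigger is the preceding segment, so the direction is progressive (perseverative).

progressive manner assimilation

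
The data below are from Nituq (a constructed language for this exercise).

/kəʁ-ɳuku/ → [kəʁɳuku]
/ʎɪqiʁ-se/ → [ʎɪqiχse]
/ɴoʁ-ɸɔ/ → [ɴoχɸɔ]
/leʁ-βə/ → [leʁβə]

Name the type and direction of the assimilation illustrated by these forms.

regressive voicing assimilation

Underlying /ʁ/ is realised as [χ] next to /s/; /s/ itself does not change.
/ʁ/ is voiced while /s/ is voiceless; the output [χ] is voiceless, matching the trigger — so the feature that spreads is voicing.
Place and manner are unchanged, so the assimilation is partial, not total.
The same holds elsewhere in the data: /ʁ/ → [χ] before /ɸ/ (voiced → voiceless, matching voiceless) — only voicing changes, and always toward the following segment.
No alternation appears in [kəʁɳuku], [leʁβə]: there the adjacent consonants already agree in voicing (/ʁ/ and /ɳ/ are both voiced; /ʁ/ and /β/ are both voiced), so these forms are consistent with the same rule.
The trigger is the following segment, so the direction is regressive (anticipatory).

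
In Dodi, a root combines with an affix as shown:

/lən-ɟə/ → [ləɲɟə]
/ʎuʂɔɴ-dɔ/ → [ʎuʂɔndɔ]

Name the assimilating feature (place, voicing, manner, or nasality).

The segment that alternates is /n/, which surfaces as [ɲ] when adjacent to /ɟ/.
/n/ is alveolar while /ɟ/ is palatal; the output [ɲ] is palatal, matching the trigger — so the feature that spreads is place.
The same holds elsewhere in the data: /ɴ/ → [n] before /d/ (uvular → alveolar, matching alveolar) — only place changes, and always toward the following segment.

place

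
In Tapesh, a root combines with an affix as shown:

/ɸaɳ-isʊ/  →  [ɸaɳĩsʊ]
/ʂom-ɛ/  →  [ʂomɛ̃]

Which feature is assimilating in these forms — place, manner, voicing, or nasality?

The vowel /i/ surfaces as nasalised [ĩ] next to the preceding nasal /ɳ/ — it has acquired the [+nasal] feature of its neighbour.
Likewise in the remaining data: /ɛ/ → [ɛ̃] after /m/ — each time a vowel is nasalised next to a preceding nasal.

nasality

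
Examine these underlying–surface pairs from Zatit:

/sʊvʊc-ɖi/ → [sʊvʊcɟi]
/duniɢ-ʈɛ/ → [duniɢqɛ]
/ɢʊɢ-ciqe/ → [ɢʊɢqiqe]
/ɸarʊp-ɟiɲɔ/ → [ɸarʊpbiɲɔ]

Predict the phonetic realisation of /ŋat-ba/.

The data show progressive place assimilation: /ɖ/ → [ɟ] after /c/; /ʈ/ → [q] after /ɢ/; /c/ → [q] after /ɢ/; /ɟ/ → [b] after /p/. In each pair only place changes, matching the preceding consonant, while manner and voice stay constant.
The rule targets /b/ (voiced bilabial stop), which sits after the trigger /t/ (alveolar).
The voiced alveolar stop is [d], so /b/ → [d].

[ŋatda]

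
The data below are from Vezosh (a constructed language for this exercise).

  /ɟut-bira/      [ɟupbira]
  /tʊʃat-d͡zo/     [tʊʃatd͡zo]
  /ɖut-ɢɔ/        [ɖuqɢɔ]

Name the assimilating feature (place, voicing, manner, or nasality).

place

The segment that alternates is /t/, which surfaces as [p] when adjacent to /b/.
The change alveolar → bilabial matches the place of the following /b/, identifying this as place assimilation.
Checking the remaining alternation: /t/ → [q] before /ɢ/ (alveolar → uvular, matching uvular) — only place changes, and always toward the following segment.
No alternation appears in [tʊʃatd͡zo]: there the adjacent consonants already agree in place (/t/ and /d͡z/ are both alveolar), so this form is consistent with the same rule.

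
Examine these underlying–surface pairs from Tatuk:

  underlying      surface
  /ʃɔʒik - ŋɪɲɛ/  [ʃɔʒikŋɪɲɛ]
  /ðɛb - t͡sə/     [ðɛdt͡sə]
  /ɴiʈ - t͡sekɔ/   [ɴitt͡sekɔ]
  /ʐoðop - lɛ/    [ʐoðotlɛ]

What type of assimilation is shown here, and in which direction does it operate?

regressive place assimilation

Comparing underlying and surface forms, /b/ → [d] is the alternation; the neighbouring /t͡s/ is constant.
The change bilabial → alveolar matches the place of the following /t͡s/, identifying this as place assimilation.
Manner and voice are unchanged, so the assimilation is partial, not total.
The same holds elsewhere in the data: /ʈ/ → [t] before /t͡s/ (retroflex → alveolar, matching alveolar); /p/ → [t] before /l/ (bilabial → alveolar, matching alveolar) — only place changes, and always toward the following segment.
Nothing changes in [ʃɔʒikŋɪɲɛ]: there the adjacent consonants already agree in place (/k/ and /ŋ/ are both velar), so this form is consistent with the same rule.
The trigger is the following segment, so the direction is regressive (anticipatory).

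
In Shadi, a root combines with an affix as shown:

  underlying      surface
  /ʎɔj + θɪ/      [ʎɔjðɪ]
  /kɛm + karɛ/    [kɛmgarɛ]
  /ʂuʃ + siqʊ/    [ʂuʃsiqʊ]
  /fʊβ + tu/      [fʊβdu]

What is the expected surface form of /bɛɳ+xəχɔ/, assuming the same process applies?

[bɛɳɣəχɔ]

The data show progressive voicing assimilation: /θ/ → [ð] after /j/; /k/ → [g] after /m/; /t/ → [d] after /β/. In each pair only voicing changes, matching the preceding consonant, while place and manner stay constant.
No alternation appears in [ʂuʃsiqʊ]: there the adjacent consonants already agree in voicing (/s/ and /ʃ/ are both voiceless), so this form is consistent with the same rule.
The rule targets /x/ (voiceless velar fricative), which sits after the trigger /ɳ/ (voiced).
Changing only its voicing to voiced gives [ɣ] — the voiced velar fricative.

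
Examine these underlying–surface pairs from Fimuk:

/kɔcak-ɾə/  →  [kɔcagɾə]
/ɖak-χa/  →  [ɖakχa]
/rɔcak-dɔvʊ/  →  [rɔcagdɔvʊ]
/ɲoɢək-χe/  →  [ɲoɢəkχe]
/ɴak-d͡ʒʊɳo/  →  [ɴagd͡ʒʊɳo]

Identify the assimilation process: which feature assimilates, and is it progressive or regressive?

regressive voicing assimilation

Comparing underlying and surface forms, /k/ → [g] is the alternation; the neighbouring /ɾ/ is constant.
/k/ is voiceless while /ɾ/ is voiced; the output [g] is voiced, matching the trigger — so the feature that spreads is voicing.
Place and manner are unchanged, so the assimilation is partial, not total.
Checking the remaining alternations: /k/ → [g] before /d/ (voiceless → voiced, matching voiced); /k/ → [g] before /d͡ʒ/ (voiceless → voiced, matching voiced) — only voicing changes, and always toward the following segment.
No alternation appears in [ɖakχa], [ɲoɢəkχe]: there the adjacent consonants already agree in voicing (/k/ and /χ/ are both voiceless; /k/ and /χ/ are both voiceless), so these forms are consistent with the same rule.
The trigger is the following segment, so the direction is regressive (anticipatory).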